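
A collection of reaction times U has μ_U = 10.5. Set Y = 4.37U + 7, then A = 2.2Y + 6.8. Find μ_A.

μ_A = 123.147

μ_Y = 4.37·10.5 + 7 = 52.885.
μ_A = 2.2·52.885 + 6.8 = 123.147.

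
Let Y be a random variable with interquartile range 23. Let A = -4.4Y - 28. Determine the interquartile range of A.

IQR(A) = 101.2

Under A = aY + b, IQR(A) = |a|·IQR(Y) = |-4.4|·23 = 101.2 (shifts cancel; spread scales by |a|).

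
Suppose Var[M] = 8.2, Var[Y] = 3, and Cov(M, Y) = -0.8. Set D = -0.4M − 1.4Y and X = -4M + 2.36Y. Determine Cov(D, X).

By bilinearity, Cov(D, X) = ac·Var[M] + bd·Var[Y] + (ad+bc)·Cov(M, Y), with a=-0.4, b=-1.4, c=-4, d=2.36.
ac·Var[M] = (-0.4)·(-4)·8.2 = 13.12
bd·Var[Y] = (-1.4)·2.36·3 = -9.912
(ad+bc)·Cov(M, Y) = (4.656)·(-0.8) = -3.7248
Cov(D, X) = 13.12 + (-9.912) + (-3.7248) = -0.5168.

Cov(D, X) = -0.5168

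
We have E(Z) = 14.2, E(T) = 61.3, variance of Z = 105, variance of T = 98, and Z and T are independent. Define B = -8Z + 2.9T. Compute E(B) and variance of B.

E(B) = 64.17, variance of B = 7544.18

E(B) = (-8)·E(Z) + 2.9·E(T) = (-8)·14.2 + 2.9·61.3 = 64.17.
variance of B = a²·variance of Z + b²·variance of T + 2ab·covariance of Z and T with a = -8, b = 2.9.
Independence gives covariance of Z and T = 0.
= (-8)²·105 + 2.9²·98 + 2·(-8)·2.9·0
= 6720 + 824.18 + 0 = 7544.18.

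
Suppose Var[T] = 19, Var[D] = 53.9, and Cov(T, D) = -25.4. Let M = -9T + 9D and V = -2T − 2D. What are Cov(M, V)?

By bilinearity, Cov(M, V) = ac·Var[T] + bd·Var[D] + (ad+bc)·Cov(T, D), with a=-9, b=9, c=-2, d=-2.
ac·Var[T] = (-9)·(-2)·19 = 342
bd·Var[D] = 9·(-2)·53.9 = -970.2
(ad+bc)·Cov(T, D) = (0)·(-25.4) = 0
Cov(M, V) = 342 + (-970.2) + 0 = -628.2.

Cov(M, V) = -628.2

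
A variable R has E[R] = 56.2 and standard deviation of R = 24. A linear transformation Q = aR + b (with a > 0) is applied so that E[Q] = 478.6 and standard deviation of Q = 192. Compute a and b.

a = 8, b = 29

standard deviation of Q = a·standard deviation of R (a > 0), so a = 192/24 = 8.
E[Q] = a·E[R] + b, so b = 478.6 − 8·56.2 = 29.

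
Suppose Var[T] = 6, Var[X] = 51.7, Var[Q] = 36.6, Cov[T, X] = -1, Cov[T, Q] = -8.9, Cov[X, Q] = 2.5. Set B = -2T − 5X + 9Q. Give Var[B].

Var[B] = a²·Var[T] + b²·Var[X] + c²·Var[Q] + 2ab·Cov[T, X] + 2ac·Cov[T, Q] + 2bc·Cov[X, Q], with a = -2, b = -5, c = 9.
= 24 + 1292.5 + 2964.6 + (-20) + 320.4 + (-225)
= 4356.5.

Var[B] = 4356.5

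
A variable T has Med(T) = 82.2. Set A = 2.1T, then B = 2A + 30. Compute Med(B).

Med(B) = 375.24

Med(A) = 2.1·82.2 = 172.62.
Med(B) = 2·172.62 + 30 = 375.24.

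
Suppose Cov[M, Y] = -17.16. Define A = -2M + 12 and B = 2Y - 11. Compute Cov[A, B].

Cov[A, B] = 68.64

Cov[A, B] = a·c·Cov[M, Y] = (-2)·2·(-17.16) = 68.64. Additive constants drop out.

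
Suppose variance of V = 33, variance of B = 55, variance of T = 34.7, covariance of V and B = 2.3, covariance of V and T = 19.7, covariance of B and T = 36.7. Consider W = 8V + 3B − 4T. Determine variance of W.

variance of W = 1131

variance of W = a²·variance of V + b²·variance of B + c²·variance of T + 2ab·covariance of V and B + 2ac·covariance of V and T + 2bc·covariance of B and T, with a = 8, b = 3, c = -4.
= 2112 + 495 + 555.2 + 110.4 + (-1260.8) + (-880.8)
= 1131.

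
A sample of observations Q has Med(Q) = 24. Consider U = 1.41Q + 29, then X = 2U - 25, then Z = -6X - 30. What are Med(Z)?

Med(U) = 1.41·24 + 29 = 62.84.
Med(X) = 2·62.84 + (-25) = 100.68.
Med(Z) = (-6)·100.68 + (-30) = -634.08.

Med(Z) = -634.08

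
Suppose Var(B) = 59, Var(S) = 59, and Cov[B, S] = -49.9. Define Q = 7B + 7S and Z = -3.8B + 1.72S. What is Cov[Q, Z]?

By bilinearity, Cov[Q, Z] = ac·Var(B) + bd·Var(S) + (ad+bc)·Cov[B, S], with a=7, b=7, c=-3.8, d=1.72.
ac·Var(B) = 7·(-3.8)·59 = -1569.4
bd·Var(S) = 7·1.72·59 = 710.36
(ad+bc)·Cov[B, S] = (-14.56)·(-49.9) = 726.544
Cov[Q, Z] = -1569.4 + 710.36 + 726.544 = -132.496.

Cov[Q, Z] = -132.496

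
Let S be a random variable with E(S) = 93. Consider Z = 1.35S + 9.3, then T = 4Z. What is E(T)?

E(Z) = 1.35·93 + 9.3 = 134.85.
E(T) = 4·134.85 = 539.4.

E(T) = 539.4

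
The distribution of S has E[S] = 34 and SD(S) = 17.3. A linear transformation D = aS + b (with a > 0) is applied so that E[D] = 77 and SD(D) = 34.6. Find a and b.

SD(D) = a·SD(S) (a > 0), so a = 34.6/17.3 = 2.
E[D] = a·E[S] + b, so b = 77 − 2·34 = 9.

a = 2, b = 9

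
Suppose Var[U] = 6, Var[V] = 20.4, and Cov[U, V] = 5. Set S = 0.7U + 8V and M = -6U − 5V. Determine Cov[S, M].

By bilinearity, Cov[S, M] = ac·Var[U] + bd·Var[V] + (ad+bc)·Cov[U, V], with a=0.7, b=8, c=-6, d=-5.
ac·Var[U] = 0.7·(-6)·6 = -25.2
bd·Var[V] = 8·(-5)·20.4 = -816
(ad+bc)·Cov[U, V] = (-51.5)·5 = -257.5
Cov[S, M] = -25.2 + (-816) + (-257.5) = -1098.7.

Cov[S, M] = -1098.7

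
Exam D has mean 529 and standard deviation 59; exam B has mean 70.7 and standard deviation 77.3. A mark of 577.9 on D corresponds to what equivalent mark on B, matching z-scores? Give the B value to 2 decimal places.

B = 134.77

z = (577.9 − 529)/59 ≈ 0.8288.
B = 70.7 + z·77.3 = 70.7 + (577.9 − 529)·77.3/59 ≈ 134.77.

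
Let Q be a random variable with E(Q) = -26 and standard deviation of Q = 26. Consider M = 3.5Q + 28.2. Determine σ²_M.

M = 3.5Q + 28.2 is linear with a = 3.5, b = 28.2.
σ²_Q = 26² = 676.
σ²_M = a²·σ²_Q = 3.5²·676 = 8281 (the additive constant 28.2 does not affect variance).

σ²_M = 8281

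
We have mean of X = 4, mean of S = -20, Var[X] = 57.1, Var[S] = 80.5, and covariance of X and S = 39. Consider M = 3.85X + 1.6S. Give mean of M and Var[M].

mean of M = 3.85·mean of X + 1.6·mean of S = 3.85·4 + 1.6·(-20) = -16.6.
Var[M] = a²·Var[X] + b²·Var[S] + 2ab·covariance of X and S with a = 3.85, b = 1.6.
= 3.85²·57.1 + 1.6²·80.5 + 2·3.85·1.6·39
= 846.36475 + 206.08 + 480.48 = 1532.92475.

mean of M = -16.6, Var[M] = 1532.92475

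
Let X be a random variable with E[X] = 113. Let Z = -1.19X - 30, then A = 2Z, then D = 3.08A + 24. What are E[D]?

E[D] = -989.1352

E[Z] = (-1.19)·113 + (-30) = -164.47.
E[A] = 2·(-164.47) = -328.94.
E[D] = 3.08·(-328.94) + 24 = -989.1352.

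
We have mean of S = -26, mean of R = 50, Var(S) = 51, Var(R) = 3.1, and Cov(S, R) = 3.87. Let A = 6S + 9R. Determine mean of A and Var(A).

mean of A = 6·mean of S + 9·mean of R = 6·(-26) + 9·50 = 294.
Var(A) = a²·Var(S) + b²·Var(R) + 2ab·Cov(S, R) with a = 6, b = 9.
= 6²·51 + 9²·3.1 + 2·6·9·3.87
= 1836 + 251.1 + 417.96 = 2505.06.

mean of A = 294, Var(A) = 2505.06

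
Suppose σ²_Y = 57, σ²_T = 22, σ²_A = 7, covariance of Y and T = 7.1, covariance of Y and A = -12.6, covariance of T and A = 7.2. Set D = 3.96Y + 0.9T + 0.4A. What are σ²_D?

σ²_D = a²·σ²_Y + b²·σ²_T + c²·σ²_A + 2ab·covariance of Y and T + 2ac·covariance of Y and A + 2bc·covariance of T and A, with a = 3.96, b = 0.9, c = 0.4.
= 893.8512 + 17.82 + 1.12 + 50.6088 + (-39.9168) + 5.184
= 928.6672.

σ²_D = 928.6672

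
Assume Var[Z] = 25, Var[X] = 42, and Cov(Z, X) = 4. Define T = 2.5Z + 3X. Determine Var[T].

Var[T] = 594.25

Var[T] = a²·Var[Z] + b²·Var[X] + 2ab·Cov(Z, X) with a = 2.5, b = 3.
= 2.5²·25 + 3²·42 + 2·2.5·3·4
= 156.25 + 378 + 60 = 594.25.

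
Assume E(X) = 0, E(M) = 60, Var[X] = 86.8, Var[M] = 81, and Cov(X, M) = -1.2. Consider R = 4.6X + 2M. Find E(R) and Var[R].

E(R) = 4.6·E(X) + 2·E(M) = 4.6·0 + 2·60 = 120.
Var[R] = a²·Var[X] + b²·Var[M] + 2ab·Cov(X, M) with a = 4.6, b = 2.
= 4.6²·86.8 + 2²·81 + 2·4.6·2·(-1.2)
= 1836.688 + 324 + (-22.08) = 2138.608.

E(R) = 120, Var[R] = 2138.608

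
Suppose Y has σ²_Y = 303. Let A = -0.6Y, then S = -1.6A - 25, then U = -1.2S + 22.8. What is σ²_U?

σ²_A = (-0.6)²·303 = 109.08.
σ²_S = (-1.6)²·109.08 = 279.2448.
σ²_U = (-1.2)²·279.2448 = 402.112512.

σ²_U = 402.112512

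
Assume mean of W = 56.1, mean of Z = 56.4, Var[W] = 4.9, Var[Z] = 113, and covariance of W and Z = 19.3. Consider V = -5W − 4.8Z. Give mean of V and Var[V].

mean of V = (-5)·mean of W + (-4.8)·mean of Z = (-5)·56.1 + (-4.8)·56.4 = -551.22.
Var[V] = a²·Var[W] + b²·Var[Z] + 2ab·covariance of W and Z with a = -5, b = -4.8.
= (-5)²·4.9 + (-4.8)²·113 + 2·(-5)·(-4.8)·19.3
= 122.5 + 2603.52 + 926.4 = 3652.42.

mean of V = -551.22, Var[V] = 3652.42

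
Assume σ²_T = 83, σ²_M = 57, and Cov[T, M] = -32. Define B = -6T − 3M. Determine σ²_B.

σ²_B = a²·σ²_T + b²·σ²_M + 2ab·Cov[T, M] with a = -6, b = -3.
= (-6)²·83 + (-3)²·57 + 2·(-6)·(-3)·(-32)
= 2988 + 513 + (-1152) = 2349.

σ²_B = 2349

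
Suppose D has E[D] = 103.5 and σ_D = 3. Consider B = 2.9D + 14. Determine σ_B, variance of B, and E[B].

σ_B = 8.7, variance of B = 75.69, E[B] = 314.15

B = 2.9D + 14 is linear with a = 2.9, b = 14.
σ_B = |a|·σ_D = |2.9|·3 = 8.7.
variance of D = 3² = 9.
variance of B = a²·variance of D = 2.9²·9 = 75.69 (the additive constant 14 does not affect variance).
E[B] = a·E[D] + b = 2.9·103.5 + 14 = 314.15.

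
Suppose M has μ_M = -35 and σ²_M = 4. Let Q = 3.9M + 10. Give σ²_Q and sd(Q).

σ²_Q = 60.84, sd(Q) = 7.8

Q = 3.9M + 10 is linear with a = 3.9, b = 10.
σ²_Q = a²·σ²_M = 3.9²·4 = 60.84 (the additive constant 10 does not affect variance).
sd(M) = √4 = 2.
sd(Q) = |a|·sd(M) = |3.9|·2 = 7.8.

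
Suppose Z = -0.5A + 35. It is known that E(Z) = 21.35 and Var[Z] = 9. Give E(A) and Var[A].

From Z = -0.5A + 35: E(Z) = a·E(A) + b, so E(A) = (E(Z) − b)/a = (21.35 − 35)/(-0.5) = 27.3.
Var[Z] = a²·Var[A], so Var[A] = 9/(-0.5)² = 36.

E(A) = 27.3, Var[A] = 36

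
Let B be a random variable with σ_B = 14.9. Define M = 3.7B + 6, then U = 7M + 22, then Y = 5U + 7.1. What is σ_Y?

σ_M = |3.7|·14.9 = 55.13.
σ_U = |7|·55.13 = 385.91.
σ_Y = |5|·385.91 = 1929.55.

σ_Y = 1929.55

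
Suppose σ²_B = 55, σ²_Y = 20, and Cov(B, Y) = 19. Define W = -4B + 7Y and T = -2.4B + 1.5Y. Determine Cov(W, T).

By bilinearity, Cov(W, T) = ac·σ²_B + bd·σ²_Y + (ad+bc)·Cov(B, Y), with a=-4, b=7, c=-2.4, d=1.5.
ac·σ²_B = (-4)·(-2.4)·55 = 528
bd·σ²_Y = 7·1.5·20 = 210
(ad+bc)·Cov(B, Y) = (-22.8)·19 = -433.2
Cov(W, T) = 528 + 210 + (-433.2) = 304.8.

Cov(W, T) = 304.8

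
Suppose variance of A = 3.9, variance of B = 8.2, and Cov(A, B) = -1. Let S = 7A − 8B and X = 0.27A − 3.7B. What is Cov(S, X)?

Cov(S, X) = 278.151

By bilinearity, Cov(S, X) = ac·variance of A + bd·variance of B + (ad+bc)·Cov(A, B), with a=7, b=-8, c=0.27, d=-3.7.
ac·variance of A = 7·0.27·3.9 = 7.371
bd·variance of B = (-8)·(-3.7)·8.2 = 242.72
(ad+bc)·Cov(A, B) = (-28.06)·(-1) = 28.06
Cov(S, X) = 7.371 + 242.72 + 28.06 = 278.151.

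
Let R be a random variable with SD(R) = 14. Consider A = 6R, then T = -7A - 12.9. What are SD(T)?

SD(T) = 588

SD(A) = |6|·14 = 84.
SD(T) = |-7|·84 = 588.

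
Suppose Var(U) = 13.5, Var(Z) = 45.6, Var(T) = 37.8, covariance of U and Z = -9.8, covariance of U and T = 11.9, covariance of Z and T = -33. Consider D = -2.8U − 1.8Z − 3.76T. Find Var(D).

Var(D) = a²·Var(U) + b²·Var(Z) + c²·Var(T) + 2ab·covariance of U and Z + 2ac·covariance of U and T + 2bc·covariance of Z and T, with a = -2.8, b = -1.8, c = -3.76.
= 105.84 + 147.744 + 534.40128 + (-98.784) + 250.5664 + (-446.688)
= 493.07968.

Var(D) = 493.07968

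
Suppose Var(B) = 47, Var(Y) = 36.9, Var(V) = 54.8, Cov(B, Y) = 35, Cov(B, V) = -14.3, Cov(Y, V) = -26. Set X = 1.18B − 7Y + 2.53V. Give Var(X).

Var(X) = a²·Var(B) + b²·Var(Y) + c²·Var(V) + 2ab·Cov(B, Y) + 2ac·Cov(B, V) + 2bc·Cov(Y, V), with a = 1.18, b = -7, c = 2.53.
= 65.4428 + 1808.1 + 350.76932 + (-578.2) + (-85.38244) + 920.92
= 2481.64968.

Var(X) = 2481.64968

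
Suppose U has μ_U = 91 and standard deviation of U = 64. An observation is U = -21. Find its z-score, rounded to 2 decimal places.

z = -1.75

z = (U − μ_U) / standard deviation of U = (-21 − 91) / 64 = -1.75.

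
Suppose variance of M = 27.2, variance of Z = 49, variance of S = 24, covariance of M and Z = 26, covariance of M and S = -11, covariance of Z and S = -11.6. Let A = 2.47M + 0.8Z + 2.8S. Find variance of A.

variance of A = 284.09648

variance of A = a²·variance of M + b²·variance of Z + c²·variance of S + 2ab·covariance of M and Z + 2ac·covariance of M and S + 2bc·covariance of Z and S, with a = 2.47, b = 0.8, c = 2.8.
= 165.94448 + 31.36 + 188.16 + 102.752 + (-152.152) + (-51.968)
= 284.09648.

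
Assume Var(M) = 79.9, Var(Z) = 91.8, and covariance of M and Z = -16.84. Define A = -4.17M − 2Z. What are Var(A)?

Var(A) = a²·Var(M) + b²·Var(Z) + 2ab·covariance of M and Z with a = -4.17, b = -2.
= (-4.17)²·79.9 + (-2)²·91.8 + 2·(-4.17)·(-2)·(-16.84)
= 1389.37311 + 367.2 + (-280.8912) = 1475.68191.

Var(A) = 1475.68191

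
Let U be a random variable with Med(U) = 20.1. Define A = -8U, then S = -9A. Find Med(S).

Med(A) = (-8)·20.1 = -160.8.
Med(S) = (-9)·(-160.8) = 1447.2.

Med(S) = 1447.2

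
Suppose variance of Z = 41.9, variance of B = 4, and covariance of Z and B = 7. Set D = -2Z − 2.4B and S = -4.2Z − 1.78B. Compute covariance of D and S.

By bilinearity, covariance of D and S = ac·variance of Z + bd·variance of B + (ad+bc)·covariance of Z and B, with a=-2, b=-2.4, c=-4.2, d=-1.78.
ac·variance of Z = (-2)·(-4.2)·41.9 = 351.96
bd·variance of B = (-2.4)·(-1.78)·4 = 17.088
(ad+bc)·covariance of Z and B = (13.64)·7 = 95.48
covariance of D and S = 351.96 + 17.088 + 95.48 = 464.528.

covariance of D and S = 464.528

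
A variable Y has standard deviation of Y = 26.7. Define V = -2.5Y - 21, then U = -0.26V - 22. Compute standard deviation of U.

standard deviation of U = 17.355

standard deviation of V = |-2.5|·26.7 = 66.75.
standard deviation of U = |-0.26|·66.75 = 17.355.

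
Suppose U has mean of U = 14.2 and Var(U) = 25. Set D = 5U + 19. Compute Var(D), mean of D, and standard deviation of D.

Var(D) = 625, mean of D = 90, standard deviation of D = 25

D = 5U + 19 is linear with a = 5, b = 19.
Var(D) = a²·Var(U) = 5²·25 = 625 (the additive constant 19 does not affect variance).
mean of D = a·mean of U + b = 5·14.2 + 19 = 90.
standard deviation of U = √25 = 5.
standard deviation of D = |a|·standard deviation of U = |5|·5 = 25.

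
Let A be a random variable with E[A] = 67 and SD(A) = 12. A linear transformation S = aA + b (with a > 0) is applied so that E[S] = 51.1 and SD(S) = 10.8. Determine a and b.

a = 0.9, b = -9.2

SD(S) = a·SD(A) (a > 0), so a = 10.8/12 = 0.9.
E[S] = a·E[A] + b, so b = 51.1 − 0.9·67 = -9.2.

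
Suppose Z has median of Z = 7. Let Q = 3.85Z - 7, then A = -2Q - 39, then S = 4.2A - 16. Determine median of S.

median of S = -347.38

median of Q = 3.85·7 + (-7) = 19.95.
median of A = (-2)·19.95 + (-39) = -78.9.
median of S = 4.2·(-78.9) + (-16) = -347.38.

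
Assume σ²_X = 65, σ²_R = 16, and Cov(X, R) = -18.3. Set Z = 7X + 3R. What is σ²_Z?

σ²_Z = 2560.4

σ²_Z = a²·σ²_X + b²·σ²_R + 2ab·Cov(X, R) with a = 7, b = 3.
= 7²·65 + 3²·16 + 2·7·3·(-18.3)
= 3185 + 144 + (-768.6) = 2560.4.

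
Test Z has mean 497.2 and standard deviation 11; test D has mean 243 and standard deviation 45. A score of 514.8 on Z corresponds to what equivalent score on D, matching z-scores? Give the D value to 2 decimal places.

D = 315.00

z = (514.8 − 497.2)/11 = 1.6.
D = 243 + z·45 = 243 + (514.8 − 497.2)·45/11 = 315.00.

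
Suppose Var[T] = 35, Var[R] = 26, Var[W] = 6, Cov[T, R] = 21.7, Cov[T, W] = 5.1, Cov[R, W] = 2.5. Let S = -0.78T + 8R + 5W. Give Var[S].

Var[S] = 1724.698

Var[S] = a²·Var[T] + b²·Var[R] + c²·Var[W] + 2ab·Cov[T, R] + 2ac·Cov[T, W] + 2bc·Cov[R, W], with a = -0.78, b = 8, c = 5.
= 21.294 + 1664 + 150 + (-270.816) + (-39.78) + 200
= 1724.698.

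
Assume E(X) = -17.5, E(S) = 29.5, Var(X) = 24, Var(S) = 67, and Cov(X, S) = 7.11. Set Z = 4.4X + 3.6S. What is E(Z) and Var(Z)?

E(Z) = 29.2, Var(Z) = 1558.2048

E(Z) = 4.4·E(X) + 3.6·E(S) = 4.4·(-17.5) + 3.6·29.5 = 29.2.
Var(Z) = a²·Var(X) + b²·Var(S) + 2ab·Cov(X, S) with a = 4.4, b = 3.6.
= 4.4²·24 + 3.6²·67 + 2·4.4·3.6·7.11
= 464.64 + 868.32 + 225.2448 = 1558.2048.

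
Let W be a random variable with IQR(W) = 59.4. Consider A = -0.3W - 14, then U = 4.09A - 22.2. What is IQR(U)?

IQR(A) = |-0.3|·59.4 = 17.82.
IQR(U) = |4.09|·17.82 = 72.8838.

IQR(U) = 72.8838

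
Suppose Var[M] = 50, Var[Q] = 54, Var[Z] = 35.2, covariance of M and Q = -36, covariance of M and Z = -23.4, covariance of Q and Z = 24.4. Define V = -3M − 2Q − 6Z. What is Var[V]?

Var[V] = 1244.4

Var[V] = a²·Var[M] + b²·Var[Q] + c²·Var[Z] + 2ab·covariance of M and Q + 2ac·covariance of M and Z + 2bc·covariance of Q and Z, with a = -3, b = -2, c = -6.
= 450 + 216 + 1267.2 + (-432) + (-842.4) + 585.6
= 1244.4.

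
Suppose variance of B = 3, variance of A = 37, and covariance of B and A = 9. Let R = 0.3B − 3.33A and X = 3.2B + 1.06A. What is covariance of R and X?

By bilinearity, covariance of R and X = ac·variance of B + bd·variance of A + (ad+bc)·covariance of B and A, with a=0.3, b=-3.33, c=3.2, d=1.06.
ac·variance of B = 0.3·3.2·3 = 2.88
bd·variance of A = (-3.33)·1.06·37 = -130.6026
(ad+bc)·covariance of B and A = (-10.338)·9 = -93.042
covariance of R and X = 2.88 + (-130.6026) + (-93.042) = -220.7646.

covariance of R and X = -220.7646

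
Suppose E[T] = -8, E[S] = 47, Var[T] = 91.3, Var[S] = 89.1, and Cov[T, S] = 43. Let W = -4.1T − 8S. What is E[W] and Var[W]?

E[W] = (-4.1)·E[T] + (-8)·E[S] = (-4.1)·(-8) + (-8)·47 = -343.2.
Var[W] = a²·Var[T] + b²·Var[S] + 2ab·Cov[T, S] with a = -4.1, b = -8.
= (-4.1)²·91.3 + (-8)²·89.1 + 2·(-4.1)·(-8)·43
= 1534.753 + 5702.4 + 2820.8 = 10057.953.

E[W] = -343.2, Var[W] = 10057.953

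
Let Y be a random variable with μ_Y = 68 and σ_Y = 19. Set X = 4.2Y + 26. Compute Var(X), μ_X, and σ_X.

X = 4.2Y + 26 is linear with a = 4.2, b = 26.
Var(Y) = 19² = 361.
Var(X) = a²·Var(Y) = 4.2²·361 = 6368.04 (the additive constant 26 does not affect variance).
μ_X = a·μ_Y + b = 4.2·68 + 26 = 311.6.
σ_X = |a|·σ_Y = |4.2|·19 = 79.8.

Var(X) = 6368.04, μ_X = 311.6, σ_X = 79.8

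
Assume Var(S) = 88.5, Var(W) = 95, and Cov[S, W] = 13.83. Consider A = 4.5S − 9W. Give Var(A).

Var(A) = a²·Var(S) + b²·Var(W) + 2ab·Cov[S, W] with a = 4.5, b = -9.
= 4.5²·88.5 + (-9)²·95 + 2·4.5·(-9)·13.83
= 1792.125 + 7695 + (-1120.23) = 8366.895.

Var(A) = 8366.895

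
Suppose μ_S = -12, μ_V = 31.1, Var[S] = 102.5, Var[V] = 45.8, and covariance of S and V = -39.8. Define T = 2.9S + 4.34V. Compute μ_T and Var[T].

μ_T = 100.174, Var[T] = 722.84988

μ_T = 2.9·μ_S + 4.34·μ_V = 2.9·(-12) + 4.34·31.1 = 100.174.
Var[T] = a²·Var[S] + b²·Var[V] + 2ab·covariance of S and V with a = 2.9, b = 4.34.
= 2.9²·102.5 + 4.34²·45.8 + 2·2.9·4.34·(-39.8)
= 862.025 + 862.67048 + (-1001.8456) = 722.84988.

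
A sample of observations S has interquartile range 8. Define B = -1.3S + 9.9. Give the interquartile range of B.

IQR(B) = 10.4

Under B = aS + b, IQR(B) = |a|·IQR(S) = |-1.3|·8 = 10.4 (shifts cancel; spread scales by |a|).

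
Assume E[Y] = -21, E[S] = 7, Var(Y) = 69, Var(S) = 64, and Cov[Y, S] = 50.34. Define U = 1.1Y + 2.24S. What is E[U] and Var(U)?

E[U] = -7.42, Var(U) = 652.69192

E[U] = 1.1·E[Y] + 2.24·E[S] = 1.1·(-21) + 2.24·7 = -7.42.
Var(U) = a²·Var(Y) + b²·Var(S) + 2ab·Cov[Y, S] with a = 1.1, b = 2.24.
= 1.1²·69 + 2.24²·64 + 2·1.1·2.24·50.34
= 83.49 + 321.1264 + 248.07552 = 652.69192.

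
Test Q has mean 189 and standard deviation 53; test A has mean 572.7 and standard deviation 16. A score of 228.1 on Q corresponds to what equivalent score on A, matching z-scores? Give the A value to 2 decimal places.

A = 584.50

z = (228.1 − 189)/53 ≈ 0.7377.
A = 572.7 + z·16 = 572.7 + (228.1 − 189)·16/53 ≈ 584.50.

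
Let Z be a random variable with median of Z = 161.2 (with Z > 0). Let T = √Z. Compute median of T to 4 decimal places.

median of T = 12.6965

√Z is monotone on this domain, so median of T = √(161.2) ≈ 12.6965.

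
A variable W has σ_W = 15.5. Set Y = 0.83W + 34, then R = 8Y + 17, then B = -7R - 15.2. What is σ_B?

σ_B = 720.44

σ_Y = |0.83|·15.5 = 12.865.
σ_R = |8|·12.865 = 102.92.
σ_B = |-7|·102.92 = 720.44.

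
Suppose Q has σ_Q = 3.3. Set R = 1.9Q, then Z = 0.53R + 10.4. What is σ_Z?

σ_R = |1.9|·3.3 = 6.27.
σ_Z = |0.53|·6.27 = 3.3231.

σ_Z = 3.3231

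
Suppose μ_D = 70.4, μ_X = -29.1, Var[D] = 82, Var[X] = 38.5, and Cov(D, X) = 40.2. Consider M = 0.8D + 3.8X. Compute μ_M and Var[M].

μ_M = -54.26, Var[M] = 852.836

μ_M = 0.8·μ_D + 3.8·μ_X = 0.8·70.4 + 3.8·(-29.1) = -54.26.
Var[M] = a²·Var[D] + b²·Var[X] + 2ab·Cov(D, X) with a = 0.8, b = 3.8.
= 0.8²·82 + 3.8²·38.5 + 2·0.8·3.8·40.2
= 52.48 + 555.94 + 244.416 = 852.836.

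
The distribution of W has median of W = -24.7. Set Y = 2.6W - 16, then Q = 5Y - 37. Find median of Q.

median of Q = -438.1

median of Y = 2.6·(-24.7) + (-16) = -80.22.
median of Q = 5·(-80.22) + (-37) = -438.1.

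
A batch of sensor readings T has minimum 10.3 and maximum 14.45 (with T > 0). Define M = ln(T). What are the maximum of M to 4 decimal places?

max(M) = 2.6707

ln(T) is increasing on this domain, so max(M) comes from max(T) = 14.45: max(M) = ln(14.45) ≈ 2.6707.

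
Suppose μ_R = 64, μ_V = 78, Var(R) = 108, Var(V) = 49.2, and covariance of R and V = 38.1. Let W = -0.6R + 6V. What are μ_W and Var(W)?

μ_W = 429.6, Var(W) = 1535.76

μ_W = (-0.6)·μ_R + 6·μ_V = (-0.6)·64 + 6·78 = 429.6.
Var(W) = a²·Var(R) + b²·Var(V) + 2ab·covariance of R and V with a = -0.6, b = 6.
= (-0.6)²·108 + 6²·49.2 + 2·(-0.6)·6·38.1
= 38.88 + 1771.2 + (-274.32) = 1535.76.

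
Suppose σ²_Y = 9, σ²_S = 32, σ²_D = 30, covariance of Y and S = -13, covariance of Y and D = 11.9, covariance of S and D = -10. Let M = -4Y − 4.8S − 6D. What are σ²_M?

σ²_M = a²·σ²_Y + b²·σ²_S + c²·σ²_D + 2ab·covariance of Y and S + 2ac·covariance of Y and D + 2bc·covariance of S and D, with a = -4, b = -4.8, c = -6.
= 144 + 737.28 + 1080 + (-499.2) + 571.2 + (-576)
= 1457.28.

σ²_M = 1457.28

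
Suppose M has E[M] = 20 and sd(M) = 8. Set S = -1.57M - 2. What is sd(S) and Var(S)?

sd(S) = 12.56, Var(S) = 157.7536

S = -1.57M - 2 is linear with a = -1.57, b = -2.
sd(S) = |a|·sd(M) = |-1.57|·8 = 12.56.
Var(M) = 8² = 64.
Var(S) = a²·Var(M) = (-1.57)²·64 = 157.7536 (the additive constant -2 does not affect variance).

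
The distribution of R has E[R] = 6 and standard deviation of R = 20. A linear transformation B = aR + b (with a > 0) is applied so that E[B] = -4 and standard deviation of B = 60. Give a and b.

standard deviation of B = a·standard deviation of R (a > 0), so a = 60/20 = 3.
E[B] = a·E[R] + b, so b = -4 − 3·6 = -22.

a = 3, b = -22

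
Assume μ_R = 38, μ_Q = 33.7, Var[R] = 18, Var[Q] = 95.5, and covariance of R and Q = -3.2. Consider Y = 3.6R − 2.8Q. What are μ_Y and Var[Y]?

μ_Y = 42.44, Var[Y] = 1046.512

μ_Y = 3.6·μ_R + (-2.8)·μ_Q = 3.6·38 + (-2.8)·33.7 = 42.44.
Var[Y] = a²·Var[R] + b²·Var[Q] + 2ab·covariance of R and Q with a = 3.6, b = -2.8.
= 3.6²·18 + (-2.8)²·95.5 + 2·3.6·(-2.8)·(-3.2)
= 233.28 + 748.72 + 64.512 = 1046.512.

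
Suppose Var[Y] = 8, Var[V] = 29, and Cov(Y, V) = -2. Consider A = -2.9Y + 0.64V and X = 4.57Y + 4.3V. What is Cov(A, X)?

Cov(A, X) = -7.1256

By bilinearity, Cov(A, X) = ac·Var[Y] + bd·Var[V] + (ad+bc)·Cov(Y, V), with a=-2.9, b=0.64, c=4.57, d=4.3.
ac·Var[Y] = (-2.9)·4.57·8 = -106.024
bd·Var[V] = 0.64·4.3·29 = 79.808
(ad+bc)·Cov(Y, V) = (-9.5452)·(-2) = 19.0904
Cov(A, X) = -106.024 + 79.808 + 19.0904 = -7.1256.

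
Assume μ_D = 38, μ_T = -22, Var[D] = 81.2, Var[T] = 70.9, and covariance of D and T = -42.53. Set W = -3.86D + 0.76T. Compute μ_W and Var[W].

μ_W = -163.4, Var[W] = 1500.331376

μ_W = (-3.86)·μ_D + 0.76·μ_T = (-3.86)·38 + 0.76·(-22) = -163.4.
Var[W] = a²·Var[D] + b²·Var[T] + 2ab·covariance of D and T with a = -3.86, b = 0.76.
= (-3.86)²·81.2 + 0.76²·70.9 + 2·(-3.86)·0.76·(-42.53)
= 1209.84752 + 40.95184 + 249.532016 = 1500.331376.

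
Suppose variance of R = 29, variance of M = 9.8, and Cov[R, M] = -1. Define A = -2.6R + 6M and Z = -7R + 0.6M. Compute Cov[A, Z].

By bilinearity, Cov[A, Z] = ac·variance of R + bd·variance of M + (ad+bc)·Cov[R, M], with a=-2.6, b=6, c=-7, d=0.6.
ac·variance of R = (-2.6)·(-7)·29 = 527.8
bd·variance of M = 6·0.6·9.8 = 35.28
(ad+bc)·Cov[R, M] = (-43.56)·(-1) = 43.56
Cov[A, Z] = 527.8 + 35.28 + 43.56 = 606.64.

Cov[A, Z] = 606.64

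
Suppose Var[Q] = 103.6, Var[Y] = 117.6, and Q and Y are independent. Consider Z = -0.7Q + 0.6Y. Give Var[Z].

Var[Z] = a²·Var[Q] + b²·Var[Y] + 2ab·covariance of Q and Y with a = -0.7, b = 0.6.
Independence gives covariance of Q and Y = 0.
= (-0.7)²·103.6 + 0.6²·117.6 + 2·(-0.7)·0.6·0
= 50.764 + 42.336 + 0 = 93.1.

Var[Z] = 93.1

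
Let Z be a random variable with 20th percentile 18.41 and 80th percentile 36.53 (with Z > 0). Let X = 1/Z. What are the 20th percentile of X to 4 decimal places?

20th percentile of X = 0.0274

1/Z is decreasing on Z > 0, so percentile order reverses: P_{20}(X) uses P_{80}(Z) = 36.53.
P_{20}(X) = 1/36.53 ≈ 0.0274.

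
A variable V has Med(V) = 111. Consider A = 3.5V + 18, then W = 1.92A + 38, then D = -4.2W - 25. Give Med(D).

Med(A) = 3.5·111 + 18 = 406.5.
Med(W) = 1.92·406.5 + 38 = 818.48.
Med(D) = (-4.2)·818.48 + (-25) = -3462.616.

Med(D) = -3462.616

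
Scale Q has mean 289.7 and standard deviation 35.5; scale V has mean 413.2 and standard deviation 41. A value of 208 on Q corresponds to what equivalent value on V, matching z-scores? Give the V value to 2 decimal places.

V = 318.84

z = (208 − 289.7)/35.5 ≈ -2.3014.
V = 413.2 + z·41 = 413.2 + (208 − 289.7)·41/35.5 ≈ 318.84.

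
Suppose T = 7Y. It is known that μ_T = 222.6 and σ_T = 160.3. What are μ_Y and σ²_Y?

From T = 7Y: μ_T = a·μ_Y + b, so μ_Y = (μ_T − b)/a = (222.6 − 0)/7 = 31.8.
σ²_T = 160.3² = 25696.09.
σ²_T = a²·σ²_Y, so σ²_Y = 25696.09/7² = 524.41.

μ_Y = 31.8, σ²_Y = 524.41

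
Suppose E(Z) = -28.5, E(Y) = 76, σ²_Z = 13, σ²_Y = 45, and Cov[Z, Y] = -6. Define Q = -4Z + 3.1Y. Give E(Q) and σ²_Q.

E(Q) = (-4)·E(Z) + 3.1·E(Y) = (-4)·(-28.5) + 3.1·76 = 349.6.
σ²_Q = a²·σ²_Z + b²·σ²_Y + 2ab·Cov[Z, Y] with a = -4, b = 3.1.
= (-4)²·13 + 3.1²·45 + 2·(-4)·3.1·(-6)
= 208 + 432.45 + 148.8 = 789.25.

E(Q) = 349.6, σ²_Q = 789.25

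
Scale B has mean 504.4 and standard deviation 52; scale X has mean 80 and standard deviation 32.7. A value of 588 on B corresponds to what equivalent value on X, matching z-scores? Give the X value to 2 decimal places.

X = 132.57

z = (588 − 504.4)/52 ≈ 1.6077.
X = 80 + z·32.7 = 80 + (588 − 504.4)·32.7/52 ≈ 132.57.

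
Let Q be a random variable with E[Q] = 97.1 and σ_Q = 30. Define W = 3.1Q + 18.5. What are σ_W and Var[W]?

W = 3.1Q + 18.5 is linear with a = 3.1, b = 18.5.
σ_W = |a|·σ_Q = |3.1|·30 = 93.
Var[Q] = 30² = 900.
Var[W] = a²·Var[Q] = 3.1²·900 = 8649 (the additive constant 18.5 does not affect variance).

σ_W = 93, Var[W] = 8649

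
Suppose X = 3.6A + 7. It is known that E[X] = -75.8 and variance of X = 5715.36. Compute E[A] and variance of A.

From X = 3.6A + 7: E[X] = a·E[A] + b, so E[A] = (E[X] − b)/a = (-75.8 − 7)/3.6 = -23.
variance of X = a²·variance of A, so variance of A = 5715.36/3.6² = 441.

E[A] = -23, variance of A = 441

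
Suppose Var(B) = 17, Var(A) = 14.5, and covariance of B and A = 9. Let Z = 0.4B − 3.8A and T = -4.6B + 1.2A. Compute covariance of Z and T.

By bilinearity, covariance of Z and T = ac·Var(B) + bd·Var(A) + (ad+bc)·covariance of B and A, with a=0.4, b=-3.8, c=-4.6, d=1.2.
ac·Var(B) = 0.4·(-4.6)·17 = -31.28
bd·Var(A) = (-3.8)·1.2·14.5 = -66.12
(ad+bc)·covariance of B and A = (17.96)·9 = 161.64
covariance of Z and T = -31.28 + (-66.12) + 161.64 = 64.24.

covariance of Z and T = 64.24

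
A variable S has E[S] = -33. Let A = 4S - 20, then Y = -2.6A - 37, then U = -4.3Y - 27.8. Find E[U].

E[U] = -1568.06

E[A] = 4·(-33) + (-20) = -152.
E[Y] = (-2.6)·(-152) + (-37) = 358.2.
E[U] = (-4.3)·358.2 + (-27.8) = -1568.06.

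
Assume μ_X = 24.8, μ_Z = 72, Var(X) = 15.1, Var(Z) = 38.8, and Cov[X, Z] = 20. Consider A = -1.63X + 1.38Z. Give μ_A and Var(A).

μ_A = (-1.63)·μ_X + 1.38·μ_Z = (-1.63)·24.8 + 1.38·72 = 58.936.
Var(A) = a²·Var(X) + b²·Var(Z) + 2ab·Cov[X, Z] with a = -1.63, b = 1.38.
= (-1.63)²·15.1 + 1.38²·38.8 + 2·(-1.63)·1.38·20
= 40.11919 + 73.89072 + (-89.976) = 24.03391.

μ_A = 58.936, Var(A) = 24.03391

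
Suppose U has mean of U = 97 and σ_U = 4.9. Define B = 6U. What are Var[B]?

Var[B] = 864.36

B = 6U is linear with a = 6, b = 0.
Var[U] = 4.9² = 24.01.
Var[B] = a²·Var[U] = 6²·24.01 = 864.36.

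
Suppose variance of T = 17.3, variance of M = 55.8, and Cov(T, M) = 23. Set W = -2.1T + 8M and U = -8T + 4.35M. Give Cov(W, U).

By bilinearity, Cov(W, U) = ac·variance of T + bd·variance of M + (ad+bc)·Cov(T, M), with a=-2.1, b=8, c=-8, d=4.35.
ac·variance of T = (-2.1)·(-8)·17.3 = 290.64
bd·variance of M = 8·4.35·55.8 = 1941.84
(ad+bc)·Cov(T, M) = (-73.135)·23 = -1682.105
Cov(W, U) = 290.64 + 1941.84 + (-1682.105) = 550.375.

Cov(W, U) = 550.375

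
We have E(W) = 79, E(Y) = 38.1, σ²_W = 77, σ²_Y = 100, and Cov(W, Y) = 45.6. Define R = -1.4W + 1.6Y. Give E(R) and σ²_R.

E(R) = -49.64, σ²_R = 202.632

E(R) = (-1.4)·E(W) + 1.6·E(Y) = (-1.4)·79 + 1.6·38.1 = -49.64.
σ²_R = a²·σ²_W + b²·σ²_Y + 2ab·Cov(W, Y) with a = -1.4, b = 1.6.
= (-1.4)²·77 + 1.6²·100 + 2·(-1.4)·1.6·45.6
= 150.92 + 256 + (-204.288) = 202.632.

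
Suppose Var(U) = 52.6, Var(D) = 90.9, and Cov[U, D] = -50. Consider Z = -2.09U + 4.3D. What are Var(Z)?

Var(Z) = a²·Var(U) + b²·Var(D) + 2ab·Cov[U, D] with a = -2.09, b = 4.3.
= (-2.09)²·52.6 + 4.3²·90.9 + 2·(-2.09)·4.3·(-50)
= 229.76206 + 1680.741 + 898.7 = 2809.20306.

Var(Z) = 2809.20306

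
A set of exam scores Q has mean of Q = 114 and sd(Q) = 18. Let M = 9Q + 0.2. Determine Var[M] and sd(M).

Var[M] = 26244, sd(M) = 162

M = 9Q + 0.2 is linear with a = 9, b = 0.2.
Var[Q] = 18² = 324.
Var[M] = a²·Var[Q] = 9²·324 = 26244 (the additive constant 0.2 does not affect variance).
sd(M) = |a|·sd(Q) = |9|·18 = 162.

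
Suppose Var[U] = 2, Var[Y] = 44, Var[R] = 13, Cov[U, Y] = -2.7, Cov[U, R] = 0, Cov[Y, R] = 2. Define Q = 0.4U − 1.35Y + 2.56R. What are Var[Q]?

Var[Q] = a²·Var[U] + b²·Var[Y] + c²·Var[R] + 2ab·Cov[U, Y] + 2ac·Cov[U, R] + 2bc·Cov[Y, R], with a = 0.4, b = -1.35, c = 2.56.
= 0.32 + 80.19 + 85.1968 + 2.916 + 0 + (-13.824)
= 154.7988.

Var[Q] = 154.7988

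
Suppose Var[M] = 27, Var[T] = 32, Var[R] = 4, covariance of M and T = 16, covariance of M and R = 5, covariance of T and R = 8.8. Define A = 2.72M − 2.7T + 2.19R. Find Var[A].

Var[A] = a²·Var[M] + b²·Var[T] + c²·Var[R] + 2ab·covariance of M and T + 2ac·covariance of M and R + 2bc·covariance of T and R, with a = 2.72, b = -2.7, c = 2.19.
= 199.7568 + 233.28 + 19.1844 + (-235.008) + 59.568 + (-104.0688)
= 172.7124.

Var[A] = 172.7124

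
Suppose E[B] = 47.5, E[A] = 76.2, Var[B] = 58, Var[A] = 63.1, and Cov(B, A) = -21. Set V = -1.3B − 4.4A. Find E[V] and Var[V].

E[V] = (-1.3)·E[B] + (-4.4)·E[A] = (-1.3)·47.5 + (-4.4)·76.2 = -397.03.
Var[V] = a²·Var[B] + b²·Var[A] + 2ab·Cov(B, A) with a = -1.3, b = -4.4.
= (-1.3)²·58 + (-4.4)²·63.1 + 2·(-1.3)·(-4.4)·(-21)
= 98.02 + 1221.616 + (-240.24) = 1079.396.

E[V] = -397.03, Var[V] = 1079.396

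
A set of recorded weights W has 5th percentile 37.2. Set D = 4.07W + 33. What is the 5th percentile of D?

Since a = 4.07 > 0 the transformation is increasing, so the 5th percentile of D = a·(P_{5} of W) + b = 4.07·37.2 + 33 = 184.404.

5th percentile of D = 184.404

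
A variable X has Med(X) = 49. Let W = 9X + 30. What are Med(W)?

Med(W) = 471

A linear map preserves order up to sign, so Med(W) = a·Med(X) + b = 9·49 + 30 = 471.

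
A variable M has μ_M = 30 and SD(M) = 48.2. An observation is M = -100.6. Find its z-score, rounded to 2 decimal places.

z = -2.71

z = (M − μ_M) / SD(M) = (-100.6 − 30) / 48.2 ≈ -2.71.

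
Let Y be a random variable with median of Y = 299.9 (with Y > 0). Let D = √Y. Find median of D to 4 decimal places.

median of D = 17.3176

√Y is monotone on this domain, so median of D = √(299.9) ≈ 17.3176.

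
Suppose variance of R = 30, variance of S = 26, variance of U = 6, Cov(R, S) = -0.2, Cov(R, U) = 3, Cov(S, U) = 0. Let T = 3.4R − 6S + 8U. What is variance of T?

variance of T = a²·variance of R + b²·variance of S + c²·variance of U + 2ab·Cov(R, S) + 2ac·Cov(R, U) + 2bc·Cov(S, U), with a = 3.4, b = -6, c = 8.
= 346.8 + 936 + 384 + 8.16 + 163.2 + 0
= 1838.16.

variance of T = 1838.16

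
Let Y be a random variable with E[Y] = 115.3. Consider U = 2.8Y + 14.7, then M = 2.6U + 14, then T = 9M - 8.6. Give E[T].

E[U] = 2.8·115.3 + 14.7 = 337.54.
E[M] = 2.6·337.54 + 14 = 891.604.
E[T] = 9·891.604 + (-8.6) = 8015.836.

E[T] = 8015.836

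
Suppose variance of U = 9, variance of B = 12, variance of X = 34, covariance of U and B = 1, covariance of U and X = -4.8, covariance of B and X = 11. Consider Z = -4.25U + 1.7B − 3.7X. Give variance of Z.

variance of Z = 358.9125

variance of Z = a²·variance of U + b²·variance of B + c²·variance of X + 2ab·covariance of U and B + 2ac·covariance of U and X + 2bc·covariance of B and X, with a = -4.25, b = 1.7, c = -3.7.
= 162.5625 + 34.68 + 465.46 + (-14.45) + (-150.96) + (-138.38)
= 358.9125.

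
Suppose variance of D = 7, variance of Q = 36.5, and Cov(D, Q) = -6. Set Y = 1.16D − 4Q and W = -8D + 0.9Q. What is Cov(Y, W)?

By bilinearity, Cov(Y, W) = ac·variance of D + bd·variance of Q + (ad+bc)·Cov(D, Q), with a=1.16, b=-4, c=-8, d=0.9.
ac·variance of D = 1.16·(-8)·7 = -64.96
bd·variance of Q = (-4)·0.9·36.5 = -131.4
(ad+bc)·Cov(D, Q) = (33.044)·(-6) = -198.264
Cov(Y, W) = -64.96 + (-131.4) + (-198.264) = -394.624.

Cov(Y, W) = -394.624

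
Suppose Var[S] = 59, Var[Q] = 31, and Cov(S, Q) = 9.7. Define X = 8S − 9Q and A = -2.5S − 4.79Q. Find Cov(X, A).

Cov(X, A) = 2.956

By bilinearity, Cov(X, A) = ac·Var[S] + bd·Var[Q] + (ad+bc)·Cov(S, Q), with a=8, b=-9, c=-2.5, d=-4.79.
ac·Var[S] = 8·(-2.5)·59 = -1180
bd·Var[Q] = (-9)·(-4.79)·31 = 1336.41
(ad+bc)·Cov(S, Q) = (-15.82)·9.7 = -153.454
Cov(X, A) = -1180 + 1336.41 + (-153.454) = 2.956.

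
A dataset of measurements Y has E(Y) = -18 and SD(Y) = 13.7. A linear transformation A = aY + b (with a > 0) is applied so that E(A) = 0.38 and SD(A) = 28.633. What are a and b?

SD(A) = a·SD(Y) (a > 0), so a = 28.633/13.7 = 2.09.
E(A) = a·E(Y) + b, so b = 0.38 − 2.09·(-18) = 38.

a = 2.09, b = 38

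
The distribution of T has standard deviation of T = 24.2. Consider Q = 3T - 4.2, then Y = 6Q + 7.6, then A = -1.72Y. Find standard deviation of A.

standard deviation of Q = |3|·24.2 = 72.6.
standard deviation of Y = |6|·72.6 = 435.6.
standard deviation of A = |-1.72|·435.6 = 749.232.

standard deviation of A = 749.232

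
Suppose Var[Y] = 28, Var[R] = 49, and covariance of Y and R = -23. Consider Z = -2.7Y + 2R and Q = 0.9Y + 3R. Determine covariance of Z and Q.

covariance of Z and Q = 370.86

By bilinearity, covariance of Z and Q = ac·Var[Y] + bd·Var[R] + (ad+bc)·covariance of Y and R, with a=-2.7, b=2, c=0.9, d=3.
ac·Var[Y] = (-2.7)·0.9·28 = -68.04
bd·Var[R] = 2·3·49 = 294
(ad+bc)·covariance of Y and R = (-6.3)·(-23) = 144.9
covariance of Z and Q = -68.04 + 294 + 144.9 = 370.86.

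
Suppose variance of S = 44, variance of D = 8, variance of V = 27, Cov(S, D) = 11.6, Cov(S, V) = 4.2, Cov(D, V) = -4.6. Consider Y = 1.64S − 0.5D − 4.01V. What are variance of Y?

variance of Y = a²·variance of S + b²·variance of D + c²·variance of V + 2ab·Cov(S, D) + 2ac·Cov(S, V) + 2bc·Cov(D, V), with a = 1.64, b = -0.5, c = -4.01.
= 118.3424 + 2 + 434.1627 + (-19.024) + (-55.24176) + (-18.446)
= 461.79334.

variance of Y = 461.79334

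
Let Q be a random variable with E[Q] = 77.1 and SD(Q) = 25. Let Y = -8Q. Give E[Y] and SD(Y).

E[Y] = -616.8, SD(Y) = 200

Y = -8Q is linear with a = -8, b = 0.
E[Y] = a·E[Q] + b = (-8)·77.1 = -616.8.
SD(Y) = |a|·SD(Q) = |-8|·25 = 200.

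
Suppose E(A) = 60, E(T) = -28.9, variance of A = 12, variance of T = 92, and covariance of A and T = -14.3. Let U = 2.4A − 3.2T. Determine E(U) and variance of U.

E(U) = 236.48, variance of U = 1230.848

E(U) = 2.4·E(A) + (-3.2)·E(T) = 2.4·60 + (-3.2)·(-28.9) = 236.48.
variance of U = a²·variance of A + b²·variance of T + 2ab·covariance of A and T with a = 2.4, b = -3.2.
= 2.4²·12 + (-3.2)²·92 + 2·2.4·(-3.2)·(-14.3)
= 69.12 + 942.08 + 219.648 = 1230.848.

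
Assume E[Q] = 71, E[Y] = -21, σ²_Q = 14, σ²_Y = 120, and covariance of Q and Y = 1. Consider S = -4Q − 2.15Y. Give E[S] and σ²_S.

E[S] = (-4)·E[Q] + (-2.15)·E[Y] = (-4)·71 + (-2.15)·(-21) = -238.85.
σ²_S = a²·σ²_Q + b²·σ²_Y + 2ab·covariance of Q and Y with a = -4, b = -2.15.
= (-4)²·14 + (-2.15)²·120 + 2·(-4)·(-2.15)·1
= 224 + 554.7 + 17.2 = 795.9.

E[S] = -238.85, σ²_S = 795.9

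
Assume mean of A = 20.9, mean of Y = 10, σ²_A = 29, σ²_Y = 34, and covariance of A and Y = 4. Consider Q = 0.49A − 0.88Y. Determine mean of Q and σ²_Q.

mean of Q = 1.441, σ²_Q = 29.8429

mean of Q = 0.49·mean of A + (-0.88)·mean of Y = 0.49·20.9 + (-0.88)·10 = 1.441.
σ²_Q = a²·σ²_A + b²·σ²_Y + 2ab·covariance of A and Y with a = 0.49, b = -0.88.
= 0.49²·29 + (-0.88)²·34 + 2·0.49·(-0.88)·4
= 6.9629 + 26.3296 + (-3.4496) = 29.8429.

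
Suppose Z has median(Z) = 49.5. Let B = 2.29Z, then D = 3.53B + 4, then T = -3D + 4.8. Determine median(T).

median(B) = 2.29·49.5 = 113.355.
median(D) = 3.53·113.355 + 4 = 404.14315.
median(T) = (-3)·404.14315 + 4.8 = -1207.62945.

median(T) = -1207.62945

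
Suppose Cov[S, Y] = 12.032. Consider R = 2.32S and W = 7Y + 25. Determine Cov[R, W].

Cov[R, W] = 195.39968

Cov[R, W] = a·c·Cov[S, Y] = 2.32·7·12.032 = 195.39968. Additive constants drop out.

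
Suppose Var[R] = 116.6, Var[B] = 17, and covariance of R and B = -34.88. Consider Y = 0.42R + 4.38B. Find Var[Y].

Var[Y] = 218.372544

Var[Y] = a²·Var[R] + b²·Var[B] + 2ab·covariance of R and B with a = 0.42, b = 4.38.
= 0.42²·116.6 + 4.38²·17 + 2·0.42·4.38·(-34.88)
= 20.56824 + 326.1348 + (-128.330496) = 218.372544.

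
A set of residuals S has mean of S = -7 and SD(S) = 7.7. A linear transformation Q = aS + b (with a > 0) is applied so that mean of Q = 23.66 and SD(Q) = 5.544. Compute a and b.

a = 0.72, b = 28.7

SD(Q) = a·SD(S) (a > 0), so a = 5.544/7.7 = 0.72.
mean of Q = a·mean of S + b, so b = 23.66 − 0.72·(-7) = 28.7.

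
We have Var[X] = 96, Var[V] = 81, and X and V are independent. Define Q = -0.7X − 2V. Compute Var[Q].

Var[Q] = 371.04

Var[Q] = a²·Var[X] + b²·Var[V] + 2ab·Cov(X, V) with a = -0.7, b = -2.
Independence gives Cov(X, V) = 0.
= (-0.7)²·96 + (-2)²·81 + 2·(-0.7)·(-2)·0
= 47.04 + 324 + 0 = 371.04.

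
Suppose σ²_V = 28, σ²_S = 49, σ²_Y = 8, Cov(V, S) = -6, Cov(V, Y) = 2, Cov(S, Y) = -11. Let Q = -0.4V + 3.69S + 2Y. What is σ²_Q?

σ²_Q = a²·σ²_V + b²·σ²_S + c²·σ²_Y + 2ab·Cov(V, S) + 2ac·Cov(V, Y) + 2bc·Cov(S, Y), with a = -0.4, b = 3.69, c = 2.
= 4.48 + 667.1889 + 32 + 17.712 + (-3.2) + (-162.36)
= 555.8209.

σ²_Q = 555.8209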